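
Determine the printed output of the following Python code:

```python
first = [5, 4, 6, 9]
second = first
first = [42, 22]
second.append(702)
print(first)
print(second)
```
[42, 22]
[5, 4, 6, 9, 702]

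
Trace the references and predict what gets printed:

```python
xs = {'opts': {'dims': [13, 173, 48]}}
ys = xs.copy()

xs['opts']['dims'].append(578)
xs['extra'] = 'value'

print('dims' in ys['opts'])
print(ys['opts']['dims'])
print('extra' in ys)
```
True
[13, 173, 48, 578]
False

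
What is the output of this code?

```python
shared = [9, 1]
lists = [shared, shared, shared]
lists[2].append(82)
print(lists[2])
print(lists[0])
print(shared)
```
[9, 1, 82]
[9, 1, 82]
[9, 1, 82]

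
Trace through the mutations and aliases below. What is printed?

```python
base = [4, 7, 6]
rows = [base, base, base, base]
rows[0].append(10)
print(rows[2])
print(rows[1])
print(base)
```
[4, 7, 6, 10]
[4, 7, 6, 10]
[4, 7, 6, 10]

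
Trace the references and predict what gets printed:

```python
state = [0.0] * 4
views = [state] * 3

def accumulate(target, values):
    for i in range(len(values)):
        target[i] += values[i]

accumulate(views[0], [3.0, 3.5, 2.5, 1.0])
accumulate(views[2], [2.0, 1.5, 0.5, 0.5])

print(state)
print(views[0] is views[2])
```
[5.0, 5.0, 3.0, 1.5]
True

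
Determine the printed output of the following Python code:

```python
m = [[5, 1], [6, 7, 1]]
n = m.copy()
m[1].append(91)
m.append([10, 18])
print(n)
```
[[5, 1], [6, 7, 1, 91]]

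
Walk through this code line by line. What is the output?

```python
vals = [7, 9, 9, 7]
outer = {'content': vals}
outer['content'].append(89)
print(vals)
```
[7, 9, 9, 7, 89]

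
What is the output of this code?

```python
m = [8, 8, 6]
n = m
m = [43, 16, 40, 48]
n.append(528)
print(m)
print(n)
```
[43, 16, 40, 48]
[8, 8, 6, 528]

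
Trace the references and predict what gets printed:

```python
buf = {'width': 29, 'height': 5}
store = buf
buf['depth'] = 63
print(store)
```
{'width': 29, 'height': 5, 'depth': 63}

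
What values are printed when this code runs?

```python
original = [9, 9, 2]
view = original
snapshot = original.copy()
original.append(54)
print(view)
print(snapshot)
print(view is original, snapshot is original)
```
[9, 9, 2, 54]
[9, 9, 2]
True False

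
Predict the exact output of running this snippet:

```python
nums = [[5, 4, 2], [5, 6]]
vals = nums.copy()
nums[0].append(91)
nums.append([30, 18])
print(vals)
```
[[5, 4, 2, 91], [5, 6]]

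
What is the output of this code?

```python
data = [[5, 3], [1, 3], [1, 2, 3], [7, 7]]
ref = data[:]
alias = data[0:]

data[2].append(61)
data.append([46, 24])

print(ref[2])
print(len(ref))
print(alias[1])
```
[1, 2, 3, 61]
4
[1, 3]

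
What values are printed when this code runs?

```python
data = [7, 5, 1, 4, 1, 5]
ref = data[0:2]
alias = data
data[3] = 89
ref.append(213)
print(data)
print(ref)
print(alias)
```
[7, 5, 1, 89, 1, 5]
[7, 5, 213]
[7, 5, 1, 89, 1, 5]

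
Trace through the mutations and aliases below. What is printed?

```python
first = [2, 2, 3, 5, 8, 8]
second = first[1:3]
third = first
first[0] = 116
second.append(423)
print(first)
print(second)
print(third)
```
[116, 2, 3, 5, 8, 8]
[2, 3, 423]
[116, 2, 3, 5, 8, 8]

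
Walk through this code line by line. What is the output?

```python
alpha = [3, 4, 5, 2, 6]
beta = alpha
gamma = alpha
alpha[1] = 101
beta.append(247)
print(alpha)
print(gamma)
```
[3, 101, 5, 2, 6, 247]
[3, 101, 5, 2, 6, 247]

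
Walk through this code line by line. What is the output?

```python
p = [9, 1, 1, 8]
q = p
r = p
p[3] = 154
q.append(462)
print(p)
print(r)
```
[9, 1, 1, 154, 462]
[9, 1, 1, 154, 462]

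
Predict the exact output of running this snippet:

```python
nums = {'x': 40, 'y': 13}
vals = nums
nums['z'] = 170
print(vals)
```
{'x': 40, 'y': 13, 'z': 170}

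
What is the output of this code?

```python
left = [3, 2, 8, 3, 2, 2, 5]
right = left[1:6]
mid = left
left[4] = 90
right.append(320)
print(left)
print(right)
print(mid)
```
[3, 2, 8, 3, 90, 2, 5]
[2, 8, 3, 2, 2, 320]
[3, 2, 8, 3, 90, 2, 5]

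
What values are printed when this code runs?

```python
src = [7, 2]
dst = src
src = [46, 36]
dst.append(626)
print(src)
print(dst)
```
[46, 36]
[7, 2, 626]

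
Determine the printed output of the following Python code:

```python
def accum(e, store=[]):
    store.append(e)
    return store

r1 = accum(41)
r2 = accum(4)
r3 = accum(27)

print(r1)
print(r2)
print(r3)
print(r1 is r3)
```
[41, 4, 27]
[41, 4, 27]
[41, 4, 27]
True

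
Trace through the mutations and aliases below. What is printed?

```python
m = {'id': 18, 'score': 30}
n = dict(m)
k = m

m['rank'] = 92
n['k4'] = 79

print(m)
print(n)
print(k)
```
{'id': 18, 'score': 30, 'rank': 92}
{'id': 18, 'score': 30, 'k4': 79}
{'id': 18, 'score': 30, 'rank': 92}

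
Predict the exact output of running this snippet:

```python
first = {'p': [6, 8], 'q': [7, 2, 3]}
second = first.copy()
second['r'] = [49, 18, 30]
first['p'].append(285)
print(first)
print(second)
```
{'p': [6, 8, 285], 'q': [7, 2, 3]}
{'p': [6, 8, 285], 'q': [7, 2, 3], 'r': [49, 18, 30]}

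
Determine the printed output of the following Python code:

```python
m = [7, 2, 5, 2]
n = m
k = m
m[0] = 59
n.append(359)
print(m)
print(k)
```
[59, 2, 5, 2, 359]
[59, 2, 5, 2, 359]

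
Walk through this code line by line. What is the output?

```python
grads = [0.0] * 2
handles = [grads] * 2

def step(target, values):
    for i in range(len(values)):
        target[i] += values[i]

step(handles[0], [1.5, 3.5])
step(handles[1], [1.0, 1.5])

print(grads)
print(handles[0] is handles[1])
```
[2.5, 5.0]
True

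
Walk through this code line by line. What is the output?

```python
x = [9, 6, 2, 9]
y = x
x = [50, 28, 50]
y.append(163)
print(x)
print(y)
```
[50, 28, 50]
[9, 6, 2, 9, 163]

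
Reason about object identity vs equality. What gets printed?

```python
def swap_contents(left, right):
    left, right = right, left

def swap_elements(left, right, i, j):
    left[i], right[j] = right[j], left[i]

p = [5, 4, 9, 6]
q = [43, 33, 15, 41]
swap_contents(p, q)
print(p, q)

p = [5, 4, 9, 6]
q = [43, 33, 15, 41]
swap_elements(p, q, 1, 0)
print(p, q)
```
[5, 4, 9, 6] [43, 33, 15, 41]
[5, 43, 9, 6] [4, 33, 15, 41]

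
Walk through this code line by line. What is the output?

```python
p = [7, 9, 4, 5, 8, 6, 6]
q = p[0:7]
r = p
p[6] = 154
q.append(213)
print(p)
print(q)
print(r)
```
[7, 9, 4, 5, 8, 6, 154]
[7, 9, 4, 5, 8, 6, 6, 213]
[7, 9, 4, 5, 8, 6, 154]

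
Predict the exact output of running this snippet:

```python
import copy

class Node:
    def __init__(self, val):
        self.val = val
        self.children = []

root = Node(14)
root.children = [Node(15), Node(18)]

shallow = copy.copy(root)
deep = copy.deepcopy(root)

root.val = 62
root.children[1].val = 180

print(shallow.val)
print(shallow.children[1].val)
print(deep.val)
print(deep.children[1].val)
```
14
180
14
18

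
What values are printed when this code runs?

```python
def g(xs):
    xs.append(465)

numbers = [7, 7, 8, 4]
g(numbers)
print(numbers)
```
[7, 7, 8, 4, 465]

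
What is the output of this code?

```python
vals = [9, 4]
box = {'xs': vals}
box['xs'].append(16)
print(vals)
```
[9, 4, 16]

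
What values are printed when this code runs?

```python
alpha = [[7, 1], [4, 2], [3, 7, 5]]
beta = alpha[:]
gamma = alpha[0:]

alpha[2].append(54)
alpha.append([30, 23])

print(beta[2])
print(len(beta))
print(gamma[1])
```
[3, 7, 5, 54]
3
[4, 2]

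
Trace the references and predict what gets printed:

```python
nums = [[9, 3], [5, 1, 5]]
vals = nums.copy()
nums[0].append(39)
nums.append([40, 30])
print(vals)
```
[[9, 3, 39], [5, 1, 5]]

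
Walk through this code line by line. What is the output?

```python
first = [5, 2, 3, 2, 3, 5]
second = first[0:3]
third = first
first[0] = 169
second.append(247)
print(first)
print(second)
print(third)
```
[169, 2, 3, 2, 3, 5]
[5, 2, 3, 247]
[169, 2, 3, 2, 3, 5]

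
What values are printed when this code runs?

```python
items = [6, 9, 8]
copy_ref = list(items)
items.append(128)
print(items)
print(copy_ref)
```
[6, 9, 8, 128]
[6, 9, 8]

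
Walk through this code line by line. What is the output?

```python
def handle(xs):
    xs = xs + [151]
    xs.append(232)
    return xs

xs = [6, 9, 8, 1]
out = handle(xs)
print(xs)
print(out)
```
[6, 9, 8, 1]
[6, 9, 8, 1, 151, 232]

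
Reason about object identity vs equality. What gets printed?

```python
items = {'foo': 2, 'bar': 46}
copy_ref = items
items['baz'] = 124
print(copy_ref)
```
{'foo': 2, 'bar': 46, 'baz': 124}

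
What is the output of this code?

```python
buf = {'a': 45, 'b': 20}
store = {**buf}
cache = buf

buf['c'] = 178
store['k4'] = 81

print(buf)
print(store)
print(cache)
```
{'a': 45, 'b': 20, 'c': 178}
{'a': 45, 'b': 20, 'k4': 81}
{'a': 45, 'b': 20, 'c': 178}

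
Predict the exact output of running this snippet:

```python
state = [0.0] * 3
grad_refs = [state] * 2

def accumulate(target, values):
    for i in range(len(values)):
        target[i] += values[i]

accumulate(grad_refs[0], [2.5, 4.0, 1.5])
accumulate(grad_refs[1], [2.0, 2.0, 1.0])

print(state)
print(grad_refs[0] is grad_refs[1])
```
[4.5, 6.0, 2.5]
True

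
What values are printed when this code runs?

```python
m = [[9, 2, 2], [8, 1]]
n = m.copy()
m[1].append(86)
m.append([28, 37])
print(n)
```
[[9, 2, 2], [8, 1, 86]]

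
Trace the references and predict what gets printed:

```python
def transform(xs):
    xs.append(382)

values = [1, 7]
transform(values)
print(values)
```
[1, 7, 382]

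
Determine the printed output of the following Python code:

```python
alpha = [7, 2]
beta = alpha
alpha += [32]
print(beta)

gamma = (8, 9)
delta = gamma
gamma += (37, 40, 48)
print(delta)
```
[7, 2, 32]
(8, 9)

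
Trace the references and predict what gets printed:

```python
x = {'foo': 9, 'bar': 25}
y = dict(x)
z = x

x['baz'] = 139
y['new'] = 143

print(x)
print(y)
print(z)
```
{'foo': 9, 'bar': 25, 'baz': 139}
{'foo': 9, 'bar': 25, 'new': 143}
{'foo': 9, 'bar': 25, 'baz': 139}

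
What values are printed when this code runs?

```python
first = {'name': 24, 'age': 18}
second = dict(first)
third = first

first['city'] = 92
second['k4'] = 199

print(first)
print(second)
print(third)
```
{'name': 24, 'age': 18, 'city': 92}
{'name': 24, 'age': 18, 'k4': 199}
{'name': 24, 'age': 18, 'city': 92}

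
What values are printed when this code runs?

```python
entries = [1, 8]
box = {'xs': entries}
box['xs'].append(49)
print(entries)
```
[1, 8, 49]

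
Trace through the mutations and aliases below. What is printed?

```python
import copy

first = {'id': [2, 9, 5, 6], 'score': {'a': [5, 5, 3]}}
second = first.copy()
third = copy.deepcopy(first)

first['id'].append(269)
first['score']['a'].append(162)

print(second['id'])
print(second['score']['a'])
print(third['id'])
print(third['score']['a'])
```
[2, 9, 5, 6, 269]
[5, 5, 3, 162]
[2, 9, 5, 6]
[5, 5, 3]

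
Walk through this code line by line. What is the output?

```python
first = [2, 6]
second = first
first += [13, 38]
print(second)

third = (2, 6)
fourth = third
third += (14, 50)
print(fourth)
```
[2, 6, 13, 38]
(2, 6)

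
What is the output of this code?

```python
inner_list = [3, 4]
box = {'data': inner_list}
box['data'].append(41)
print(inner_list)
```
[3, 4, 41]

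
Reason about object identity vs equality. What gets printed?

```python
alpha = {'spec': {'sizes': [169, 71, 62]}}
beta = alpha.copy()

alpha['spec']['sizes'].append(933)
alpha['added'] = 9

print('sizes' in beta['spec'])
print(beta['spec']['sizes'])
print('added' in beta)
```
True
[169, 71, 62, 933]
False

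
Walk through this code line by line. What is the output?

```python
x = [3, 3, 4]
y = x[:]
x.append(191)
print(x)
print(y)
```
[3, 3, 4, 191]
[3, 3, 4]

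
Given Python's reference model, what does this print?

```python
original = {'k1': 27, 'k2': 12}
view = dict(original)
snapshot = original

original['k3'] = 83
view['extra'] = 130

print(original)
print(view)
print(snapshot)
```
{'k1': 27, 'k2': 12, 'k3': 83}
{'k1': 27, 'k2': 12, 'extra': 130}
{'k1': 27, 'k2': 12, 'k3': 83}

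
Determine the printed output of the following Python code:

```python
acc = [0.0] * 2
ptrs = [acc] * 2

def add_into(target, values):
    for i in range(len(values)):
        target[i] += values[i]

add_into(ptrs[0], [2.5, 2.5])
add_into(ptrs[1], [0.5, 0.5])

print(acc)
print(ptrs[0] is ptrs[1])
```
[3.0, 3.0]
True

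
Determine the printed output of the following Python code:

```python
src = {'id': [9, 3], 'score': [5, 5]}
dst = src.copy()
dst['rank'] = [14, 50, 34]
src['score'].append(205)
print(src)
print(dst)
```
{'id': [9, 3], 'score': [5, 5, 205]}
{'id': [9, 3], 'score': [5, 5, 205], 'rank': [14, 50, 34]}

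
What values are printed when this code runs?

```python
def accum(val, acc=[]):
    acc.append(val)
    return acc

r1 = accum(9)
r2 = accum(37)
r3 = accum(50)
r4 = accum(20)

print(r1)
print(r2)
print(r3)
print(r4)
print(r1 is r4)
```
[9, 37, 50, 20]
[9, 37, 50, 20]
[9, 37, 50, 20]
[9, 37, 50, 20]
True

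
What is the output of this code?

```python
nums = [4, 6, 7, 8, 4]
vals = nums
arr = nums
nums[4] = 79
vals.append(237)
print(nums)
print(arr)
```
[4, 6, 7, 8, 79, 237]
[4, 6, 7, 8, 79, 237]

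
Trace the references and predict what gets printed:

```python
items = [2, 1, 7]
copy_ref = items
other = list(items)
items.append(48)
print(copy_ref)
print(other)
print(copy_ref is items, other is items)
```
[2, 1, 7, 48]
[2, 1, 7]
True False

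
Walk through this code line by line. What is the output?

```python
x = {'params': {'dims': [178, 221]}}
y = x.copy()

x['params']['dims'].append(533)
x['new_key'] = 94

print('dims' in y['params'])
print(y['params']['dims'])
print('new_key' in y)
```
True
[178, 221, 533]
False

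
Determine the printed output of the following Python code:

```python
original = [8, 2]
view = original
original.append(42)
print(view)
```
[8, 2, 42]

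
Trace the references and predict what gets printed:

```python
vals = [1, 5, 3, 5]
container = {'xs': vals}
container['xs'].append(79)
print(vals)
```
[1, 5, 3, 5, 79]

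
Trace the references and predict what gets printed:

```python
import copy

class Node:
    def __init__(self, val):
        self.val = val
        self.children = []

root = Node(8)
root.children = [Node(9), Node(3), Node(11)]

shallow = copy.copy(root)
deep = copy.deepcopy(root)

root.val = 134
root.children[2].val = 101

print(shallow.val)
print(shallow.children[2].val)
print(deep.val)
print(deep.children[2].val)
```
8
101
8
11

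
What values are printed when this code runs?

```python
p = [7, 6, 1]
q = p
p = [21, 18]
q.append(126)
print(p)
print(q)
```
[21, 18]
[7, 6, 1, 126]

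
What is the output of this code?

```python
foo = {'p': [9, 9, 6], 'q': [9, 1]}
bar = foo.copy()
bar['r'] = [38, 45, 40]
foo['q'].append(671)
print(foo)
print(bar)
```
{'p': [9, 9, 6], 'q': [9, 1, 671]}
{'p': [9, 9, 6], 'q': [9, 1, 671], 'r': [38, 45, 40]}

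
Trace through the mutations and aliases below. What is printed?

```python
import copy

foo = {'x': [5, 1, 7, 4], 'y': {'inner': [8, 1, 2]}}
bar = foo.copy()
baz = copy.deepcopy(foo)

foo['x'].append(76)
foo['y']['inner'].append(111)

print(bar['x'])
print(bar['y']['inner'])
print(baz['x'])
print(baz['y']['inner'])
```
[5, 1, 7, 4, 76]
[8, 1, 2, 111]
[5, 1, 7, 4]
[8, 1, 2]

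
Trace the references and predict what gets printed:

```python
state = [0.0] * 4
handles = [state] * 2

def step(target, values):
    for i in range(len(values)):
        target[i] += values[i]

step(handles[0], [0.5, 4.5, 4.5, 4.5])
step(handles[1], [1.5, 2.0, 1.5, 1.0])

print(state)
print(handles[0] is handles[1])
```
[2.0, 6.5, 6.0, 5.5]
True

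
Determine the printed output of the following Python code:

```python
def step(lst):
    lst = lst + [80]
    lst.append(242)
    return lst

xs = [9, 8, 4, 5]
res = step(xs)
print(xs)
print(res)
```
[9, 8, 4, 5]
[9, 8, 4, 5, 80, 242]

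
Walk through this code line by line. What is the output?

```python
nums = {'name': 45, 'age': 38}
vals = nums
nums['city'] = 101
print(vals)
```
{'name': 45, 'age': 38, 'city': 101}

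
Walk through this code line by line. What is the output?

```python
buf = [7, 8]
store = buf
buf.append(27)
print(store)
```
[7, 8, 27]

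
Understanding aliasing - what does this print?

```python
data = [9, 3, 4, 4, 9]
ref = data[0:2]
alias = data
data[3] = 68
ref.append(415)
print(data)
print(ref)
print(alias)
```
[9, 3, 4, 68, 9]
[9, 3, 415]
[9, 3, 4, 68, 9]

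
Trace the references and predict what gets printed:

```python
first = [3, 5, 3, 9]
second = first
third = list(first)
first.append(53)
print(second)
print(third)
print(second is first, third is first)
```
[3, 5, 3, 9, 53]
[3, 5, 3, 9]
True False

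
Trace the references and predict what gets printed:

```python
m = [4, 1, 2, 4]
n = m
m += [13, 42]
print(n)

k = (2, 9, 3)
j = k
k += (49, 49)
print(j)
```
[4, 1, 2, 4, 13, 42]
(2, 9, 3)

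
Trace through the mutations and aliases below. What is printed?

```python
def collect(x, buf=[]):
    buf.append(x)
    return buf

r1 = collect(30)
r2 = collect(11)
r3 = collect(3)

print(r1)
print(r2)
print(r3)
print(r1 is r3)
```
[30, 11, 3]
[30, 11, 3]
[30, 11, 3]
True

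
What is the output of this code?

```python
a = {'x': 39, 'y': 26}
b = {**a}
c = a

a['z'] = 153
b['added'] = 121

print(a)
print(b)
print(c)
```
{'x': 39, 'y': 26, 'z': 153}
{'x': 39, 'y': 26, 'added': 121}
{'x': 39, 'y': 26, 'z': 153}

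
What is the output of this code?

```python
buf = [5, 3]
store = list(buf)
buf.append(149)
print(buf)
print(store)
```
[5, 3, 149]
[5, 3]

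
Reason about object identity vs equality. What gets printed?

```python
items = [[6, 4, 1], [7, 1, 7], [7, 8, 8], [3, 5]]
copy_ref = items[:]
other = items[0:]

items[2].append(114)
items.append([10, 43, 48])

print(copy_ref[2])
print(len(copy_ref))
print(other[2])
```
[7, 8, 8, 114]
4
[7, 8, 8, 114]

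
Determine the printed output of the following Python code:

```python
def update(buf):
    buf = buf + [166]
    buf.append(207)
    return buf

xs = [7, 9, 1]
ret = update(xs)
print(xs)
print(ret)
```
[7, 9, 1]
[7, 9, 1, 166, 207]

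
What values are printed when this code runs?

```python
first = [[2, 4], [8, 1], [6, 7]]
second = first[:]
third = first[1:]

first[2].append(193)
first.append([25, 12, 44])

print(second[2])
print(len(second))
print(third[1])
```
[6, 7, 193]
3
[6, 7, 193]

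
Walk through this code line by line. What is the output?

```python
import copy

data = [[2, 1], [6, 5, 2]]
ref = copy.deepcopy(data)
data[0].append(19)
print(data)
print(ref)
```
[[2, 1, 19], [6, 5, 2]]
[[2, 1], [6, 5, 2]]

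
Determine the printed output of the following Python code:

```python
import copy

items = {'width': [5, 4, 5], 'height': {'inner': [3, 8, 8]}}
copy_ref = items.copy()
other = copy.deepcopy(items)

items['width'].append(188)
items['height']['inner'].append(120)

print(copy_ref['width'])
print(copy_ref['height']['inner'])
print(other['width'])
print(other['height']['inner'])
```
[5, 4, 5, 188]
[3, 8, 8, 120]
[5, 4, 5]
[3, 8, 8]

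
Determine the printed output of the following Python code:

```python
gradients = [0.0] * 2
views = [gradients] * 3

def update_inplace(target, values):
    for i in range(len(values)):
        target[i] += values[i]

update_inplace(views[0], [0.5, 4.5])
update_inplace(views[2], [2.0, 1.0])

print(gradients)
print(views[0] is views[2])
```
[2.5, 5.5]
True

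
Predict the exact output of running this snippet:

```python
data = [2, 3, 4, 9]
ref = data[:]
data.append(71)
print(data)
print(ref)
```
[2, 3, 4, 9, 71]
[2, 3, 4, 9]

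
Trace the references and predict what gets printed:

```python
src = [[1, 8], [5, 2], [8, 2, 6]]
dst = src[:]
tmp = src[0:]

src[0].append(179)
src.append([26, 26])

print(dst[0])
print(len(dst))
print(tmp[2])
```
[1, 8, 179]
3
[8, 2, 6]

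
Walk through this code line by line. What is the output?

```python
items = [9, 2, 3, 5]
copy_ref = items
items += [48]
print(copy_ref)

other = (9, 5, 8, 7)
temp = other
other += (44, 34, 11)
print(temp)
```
[9, 2, 3, 5, 48]
(9, 5, 8, 7)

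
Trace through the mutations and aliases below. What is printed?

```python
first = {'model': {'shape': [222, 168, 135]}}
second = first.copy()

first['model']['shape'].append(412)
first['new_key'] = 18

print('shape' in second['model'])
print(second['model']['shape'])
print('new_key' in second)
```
True
[222, 168, 135, 412]
False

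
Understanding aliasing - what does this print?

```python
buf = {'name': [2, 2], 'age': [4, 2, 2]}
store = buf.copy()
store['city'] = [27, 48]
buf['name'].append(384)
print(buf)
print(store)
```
{'name': [2, 2, 384], 'age': [4, 2, 2]}
{'name': [2, 2, 384], 'age': [4, 2, 2], 'city': [27, 48]}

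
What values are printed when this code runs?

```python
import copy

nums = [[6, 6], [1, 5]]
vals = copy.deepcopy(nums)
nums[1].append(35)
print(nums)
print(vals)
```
[[6, 6], [1, 5, 35]]
[[6, 6], [1, 5]]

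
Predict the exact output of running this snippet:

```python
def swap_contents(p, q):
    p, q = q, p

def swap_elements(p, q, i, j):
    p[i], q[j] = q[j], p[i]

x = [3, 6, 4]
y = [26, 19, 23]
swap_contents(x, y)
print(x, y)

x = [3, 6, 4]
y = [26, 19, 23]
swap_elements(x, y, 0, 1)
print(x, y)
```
[3, 6, 4] [26, 19, 23]
[19, 6, 4] [26, 3, 23]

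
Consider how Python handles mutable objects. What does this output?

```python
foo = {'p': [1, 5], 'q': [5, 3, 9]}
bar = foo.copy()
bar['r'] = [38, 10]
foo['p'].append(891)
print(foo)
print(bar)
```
{'p': [1, 5, 891], 'q': [5, 3, 9]}
{'p': [1, 5, 891], 'q': [5, 3, 9], 'r': [38, 10]}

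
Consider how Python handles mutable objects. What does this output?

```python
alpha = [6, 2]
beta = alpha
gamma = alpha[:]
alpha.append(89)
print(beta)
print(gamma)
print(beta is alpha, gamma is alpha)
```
[6, 2, 89]
[6, 2]
True False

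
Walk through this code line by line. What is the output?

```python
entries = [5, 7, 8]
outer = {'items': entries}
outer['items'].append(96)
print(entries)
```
[5, 7, 8, 96]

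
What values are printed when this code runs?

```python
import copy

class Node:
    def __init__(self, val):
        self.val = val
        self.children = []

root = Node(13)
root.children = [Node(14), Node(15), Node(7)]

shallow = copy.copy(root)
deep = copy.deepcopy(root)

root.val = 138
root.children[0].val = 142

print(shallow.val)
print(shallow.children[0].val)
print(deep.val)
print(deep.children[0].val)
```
13
142
13
14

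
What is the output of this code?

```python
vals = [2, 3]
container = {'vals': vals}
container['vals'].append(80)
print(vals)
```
[2, 3, 80]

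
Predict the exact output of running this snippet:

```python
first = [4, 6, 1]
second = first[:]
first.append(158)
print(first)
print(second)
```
[4, 6, 1, 158]
[4, 6, 1]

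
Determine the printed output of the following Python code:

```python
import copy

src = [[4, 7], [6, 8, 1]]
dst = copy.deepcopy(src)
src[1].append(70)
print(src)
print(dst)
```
[[4, 7], [6, 8, 1, 70]]
[[4, 7], [6, 8, 1]]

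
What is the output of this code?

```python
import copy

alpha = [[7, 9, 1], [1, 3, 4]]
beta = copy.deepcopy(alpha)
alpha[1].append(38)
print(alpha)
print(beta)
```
[[7, 9, 1], [1, 3, 4, 38]]
[[7, 9, 1], [1, 3, 4]]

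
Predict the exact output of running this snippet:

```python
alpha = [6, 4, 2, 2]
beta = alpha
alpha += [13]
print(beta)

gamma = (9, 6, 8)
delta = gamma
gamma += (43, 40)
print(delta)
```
[6, 4, 2, 2, 13]
(9, 6, 8)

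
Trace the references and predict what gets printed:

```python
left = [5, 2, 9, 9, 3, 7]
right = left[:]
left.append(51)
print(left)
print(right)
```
[5, 2, 9, 9, 3, 7, 51]
[5, 2, 9, 9, 3, 7]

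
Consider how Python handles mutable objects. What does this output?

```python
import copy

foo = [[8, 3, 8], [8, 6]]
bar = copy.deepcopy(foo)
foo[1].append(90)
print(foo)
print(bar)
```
[[8, 3, 8], [8, 6, 90]]
[[8, 3, 8], [8, 6]]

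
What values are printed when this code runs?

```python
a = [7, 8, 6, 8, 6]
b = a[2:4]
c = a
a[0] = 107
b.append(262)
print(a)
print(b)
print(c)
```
[107, 8, 6, 8, 6]
[6, 8, 262]
[107, 8, 6, 8, 6]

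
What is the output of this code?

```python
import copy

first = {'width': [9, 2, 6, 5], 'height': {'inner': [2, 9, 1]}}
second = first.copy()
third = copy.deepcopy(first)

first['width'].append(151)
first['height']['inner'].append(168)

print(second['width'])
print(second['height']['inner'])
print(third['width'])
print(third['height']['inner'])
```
[9, 2, 6, 5, 151]
[2, 9, 1, 168]
[9, 2, 6, 5]
[2, 9, 1]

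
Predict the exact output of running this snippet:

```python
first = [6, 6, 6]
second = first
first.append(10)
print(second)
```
[6, 6, 6, 10]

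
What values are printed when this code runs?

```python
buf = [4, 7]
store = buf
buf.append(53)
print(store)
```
[4, 7, 53]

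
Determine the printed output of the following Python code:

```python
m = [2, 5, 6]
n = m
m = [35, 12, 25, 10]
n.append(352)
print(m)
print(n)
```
[35, 12, 25, 10]
[2, 5, 6, 352]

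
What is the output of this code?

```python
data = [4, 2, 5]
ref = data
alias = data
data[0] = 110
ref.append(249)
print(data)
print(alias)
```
[110, 2, 5, 249]
[110, 2, 5, 249]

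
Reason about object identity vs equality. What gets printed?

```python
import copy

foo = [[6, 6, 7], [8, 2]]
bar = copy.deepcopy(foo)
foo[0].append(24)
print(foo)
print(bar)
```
[[6, 6, 7, 24], [8, 2]]
[[6, 6, 7], [8, 2]]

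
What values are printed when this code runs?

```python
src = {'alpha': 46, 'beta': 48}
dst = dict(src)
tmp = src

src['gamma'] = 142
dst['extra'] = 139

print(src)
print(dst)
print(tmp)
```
{'alpha': 46, 'beta': 48, 'gamma': 142}
{'alpha': 46, 'beta': 48, 'extra': 139}
{'alpha': 46, 'beta': 48, 'gamma': 142}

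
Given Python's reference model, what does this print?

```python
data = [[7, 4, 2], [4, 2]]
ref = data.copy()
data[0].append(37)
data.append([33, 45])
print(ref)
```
[[7, 4, 2, 37], [4, 2]]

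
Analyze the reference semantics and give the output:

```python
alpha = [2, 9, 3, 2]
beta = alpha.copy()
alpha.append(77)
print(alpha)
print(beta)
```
[2, 9, 3, 2, 77]
[2, 9, 3, 2]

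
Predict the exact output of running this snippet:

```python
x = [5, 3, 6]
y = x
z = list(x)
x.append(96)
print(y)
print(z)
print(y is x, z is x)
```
[5, 3, 6, 96]
[5, 3, 6]
True False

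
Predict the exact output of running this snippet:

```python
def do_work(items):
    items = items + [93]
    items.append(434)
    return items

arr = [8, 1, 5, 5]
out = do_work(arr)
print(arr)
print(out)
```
[8, 1, 5, 5]
[8, 1, 5, 5, 93, 434]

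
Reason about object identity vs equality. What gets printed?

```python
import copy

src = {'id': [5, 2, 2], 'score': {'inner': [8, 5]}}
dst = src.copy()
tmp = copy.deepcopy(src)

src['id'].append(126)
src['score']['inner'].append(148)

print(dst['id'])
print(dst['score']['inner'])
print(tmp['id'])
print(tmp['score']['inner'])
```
[5, 2, 2, 126]
[8, 5, 148]
[5, 2, 2]
[8, 5]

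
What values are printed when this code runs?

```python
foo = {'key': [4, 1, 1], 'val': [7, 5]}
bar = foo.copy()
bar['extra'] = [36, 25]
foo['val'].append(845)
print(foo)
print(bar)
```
{'key': [4, 1, 1], 'val': [7, 5, 845]}
{'key': [4, 1, 1], 'val': [7, 5, 845], 'extra': [36, 25]}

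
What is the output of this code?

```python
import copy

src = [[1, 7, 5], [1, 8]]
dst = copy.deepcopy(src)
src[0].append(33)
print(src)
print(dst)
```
[[1, 7, 5, 33], [1, 8]]
[[1, 7, 5], [1, 8]]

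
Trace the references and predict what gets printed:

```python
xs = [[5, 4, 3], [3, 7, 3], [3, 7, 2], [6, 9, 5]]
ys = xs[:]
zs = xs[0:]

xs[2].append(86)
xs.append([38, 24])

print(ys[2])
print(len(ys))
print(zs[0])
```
[3, 7, 2, 86]
4
[5, 4, 3]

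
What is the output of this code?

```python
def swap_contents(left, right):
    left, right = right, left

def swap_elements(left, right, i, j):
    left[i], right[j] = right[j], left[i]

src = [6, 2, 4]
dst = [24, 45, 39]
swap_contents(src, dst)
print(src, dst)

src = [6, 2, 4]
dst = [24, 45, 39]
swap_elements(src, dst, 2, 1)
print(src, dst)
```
[6, 2, 4] [24, 45, 39]
[6, 2, 45] [24, 4, 39]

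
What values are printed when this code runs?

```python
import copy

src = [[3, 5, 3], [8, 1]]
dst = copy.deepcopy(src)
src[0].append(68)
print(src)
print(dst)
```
[[3, 5, 3, 68], [8, 1]]
[[3, 5, 3], [8, 1]]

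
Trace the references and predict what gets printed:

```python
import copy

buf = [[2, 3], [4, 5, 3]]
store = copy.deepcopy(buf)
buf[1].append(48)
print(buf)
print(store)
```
[[2, 3], [4, 5, 3, 48]]
[[2, 3], [4, 5, 3]]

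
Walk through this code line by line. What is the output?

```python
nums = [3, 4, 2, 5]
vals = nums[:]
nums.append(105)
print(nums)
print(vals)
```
[3, 4, 2, 5, 105]
[3, 4, 2, 5]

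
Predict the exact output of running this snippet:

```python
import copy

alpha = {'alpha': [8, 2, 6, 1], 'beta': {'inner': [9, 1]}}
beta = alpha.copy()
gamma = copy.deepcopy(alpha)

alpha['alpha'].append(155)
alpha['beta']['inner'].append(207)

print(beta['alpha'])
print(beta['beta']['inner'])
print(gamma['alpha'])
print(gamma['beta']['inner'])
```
[8, 2, 6, 1, 155]
[9, 1, 207]
[8, 2, 6, 1]
[9, 1]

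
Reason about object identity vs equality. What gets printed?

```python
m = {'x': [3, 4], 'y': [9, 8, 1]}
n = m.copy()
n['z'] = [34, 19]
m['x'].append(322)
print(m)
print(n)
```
{'x': [3, 4, 322], 'y': [9, 8, 1]}
{'x': [3, 4, 322], 'y': [9, 8, 1], 'z': [34, 19]}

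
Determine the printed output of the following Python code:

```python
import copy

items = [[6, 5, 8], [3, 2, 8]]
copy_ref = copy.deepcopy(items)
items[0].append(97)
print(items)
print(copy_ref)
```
[[6, 5, 8, 97], [3, 2, 8]]
[[6, 5, 8], [3, 2, 8]]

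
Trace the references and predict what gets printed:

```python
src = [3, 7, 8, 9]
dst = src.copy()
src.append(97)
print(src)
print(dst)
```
[3, 7, 8, 9, 97]
[3, 7, 8, 9]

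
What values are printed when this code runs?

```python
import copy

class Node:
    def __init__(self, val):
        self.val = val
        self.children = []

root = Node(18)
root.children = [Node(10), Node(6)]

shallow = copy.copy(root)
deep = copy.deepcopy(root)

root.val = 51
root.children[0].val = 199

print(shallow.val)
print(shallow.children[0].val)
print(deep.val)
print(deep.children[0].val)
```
18
199
18
10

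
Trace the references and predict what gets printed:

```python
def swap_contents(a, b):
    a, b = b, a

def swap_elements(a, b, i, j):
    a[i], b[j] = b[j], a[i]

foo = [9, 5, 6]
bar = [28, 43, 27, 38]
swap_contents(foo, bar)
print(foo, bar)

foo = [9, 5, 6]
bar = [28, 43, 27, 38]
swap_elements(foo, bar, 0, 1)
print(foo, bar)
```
[9, 5, 6] [28, 43, 27, 38]
[43, 5, 6] [28, 9, 27, 38]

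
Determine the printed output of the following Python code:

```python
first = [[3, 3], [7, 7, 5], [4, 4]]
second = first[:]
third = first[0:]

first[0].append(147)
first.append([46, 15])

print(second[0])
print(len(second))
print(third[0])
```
[3, 3, 147]
3
[3, 3, 147]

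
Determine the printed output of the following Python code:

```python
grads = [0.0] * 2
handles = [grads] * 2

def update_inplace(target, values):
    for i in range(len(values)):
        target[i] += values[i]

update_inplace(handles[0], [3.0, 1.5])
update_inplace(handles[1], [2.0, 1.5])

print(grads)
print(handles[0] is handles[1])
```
[5.0, 3.0]
True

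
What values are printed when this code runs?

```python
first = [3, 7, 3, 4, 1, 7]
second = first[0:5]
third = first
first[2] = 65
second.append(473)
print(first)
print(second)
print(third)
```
[3, 7, 65, 4, 1, 7]
[3, 7, 3, 4, 1, 473]
[3, 7, 65, 4, 1, 7]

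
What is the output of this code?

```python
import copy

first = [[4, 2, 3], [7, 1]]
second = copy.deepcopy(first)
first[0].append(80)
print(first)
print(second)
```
[[4, 2, 3, 80], [7, 1]]
[[4, 2, 3], [7, 1]]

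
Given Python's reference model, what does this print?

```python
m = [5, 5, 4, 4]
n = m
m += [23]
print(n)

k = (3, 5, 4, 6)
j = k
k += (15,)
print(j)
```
[5, 5, 4, 4, 23]
(3, 5, 4, 6)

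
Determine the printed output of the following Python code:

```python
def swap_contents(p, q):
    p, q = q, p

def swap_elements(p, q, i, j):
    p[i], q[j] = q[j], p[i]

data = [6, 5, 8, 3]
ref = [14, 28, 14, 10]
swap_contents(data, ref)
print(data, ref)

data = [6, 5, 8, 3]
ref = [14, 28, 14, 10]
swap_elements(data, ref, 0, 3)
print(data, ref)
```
[6, 5, 8, 3] [14, 28, 14, 10]
[10, 5, 8, 3] [14, 28, 14, 6]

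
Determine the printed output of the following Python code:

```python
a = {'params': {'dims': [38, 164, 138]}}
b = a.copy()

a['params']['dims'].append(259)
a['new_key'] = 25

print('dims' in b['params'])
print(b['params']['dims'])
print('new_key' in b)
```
True
[38, 164, 138, 259]
False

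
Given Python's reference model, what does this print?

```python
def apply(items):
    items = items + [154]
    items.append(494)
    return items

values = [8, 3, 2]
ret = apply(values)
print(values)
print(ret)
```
[8, 3, 2]
[8, 3, 2, 154, 494]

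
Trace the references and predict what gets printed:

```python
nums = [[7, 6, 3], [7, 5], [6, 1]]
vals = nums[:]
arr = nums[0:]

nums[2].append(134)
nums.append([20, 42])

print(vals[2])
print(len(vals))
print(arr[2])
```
[6, 1, 134]
3
[6, 1, 134]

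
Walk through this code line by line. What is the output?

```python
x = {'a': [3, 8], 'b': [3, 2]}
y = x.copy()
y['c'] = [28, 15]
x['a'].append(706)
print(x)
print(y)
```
{'a': [3, 8, 706], 'b': [3, 2]}
{'a': [3, 8, 706], 'b': [3, 2], 'c': [28, 15]}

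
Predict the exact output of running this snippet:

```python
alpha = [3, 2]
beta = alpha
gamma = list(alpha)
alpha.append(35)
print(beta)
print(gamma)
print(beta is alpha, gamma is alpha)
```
[3, 2, 35]
[3, 2]
True False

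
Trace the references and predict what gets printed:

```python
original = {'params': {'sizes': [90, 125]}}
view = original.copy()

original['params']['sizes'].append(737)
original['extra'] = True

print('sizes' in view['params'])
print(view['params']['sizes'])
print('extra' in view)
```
True
[90, 125, 737]
False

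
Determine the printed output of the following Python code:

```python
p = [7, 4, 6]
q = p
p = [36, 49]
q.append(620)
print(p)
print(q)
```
[36, 49]
[7, 4, 6, 620]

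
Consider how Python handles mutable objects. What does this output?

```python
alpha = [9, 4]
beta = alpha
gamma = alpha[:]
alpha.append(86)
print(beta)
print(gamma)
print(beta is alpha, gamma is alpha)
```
[9, 4, 86]
[9, 4]
True False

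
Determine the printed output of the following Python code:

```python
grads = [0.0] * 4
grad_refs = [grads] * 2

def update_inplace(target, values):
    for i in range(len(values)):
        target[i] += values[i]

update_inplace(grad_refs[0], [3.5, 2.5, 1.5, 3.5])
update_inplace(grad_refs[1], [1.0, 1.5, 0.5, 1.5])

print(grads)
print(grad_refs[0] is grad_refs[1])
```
[4.5, 4.0, 2.0, 5.0]
True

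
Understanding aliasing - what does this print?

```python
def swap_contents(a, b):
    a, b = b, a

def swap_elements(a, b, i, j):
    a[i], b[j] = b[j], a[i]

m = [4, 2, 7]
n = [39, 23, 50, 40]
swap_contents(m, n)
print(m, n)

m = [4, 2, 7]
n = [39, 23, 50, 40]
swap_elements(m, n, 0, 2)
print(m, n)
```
[4, 2, 7] [39, 23, 50, 40]
[50, 2, 7] [39, 23, 4, 40]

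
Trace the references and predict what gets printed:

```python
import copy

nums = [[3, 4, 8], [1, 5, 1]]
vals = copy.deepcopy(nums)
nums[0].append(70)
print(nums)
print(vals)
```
[[3, 4, 8, 70], [1, 5, 1]]
[[3, 4, 8], [1, 5, 1]]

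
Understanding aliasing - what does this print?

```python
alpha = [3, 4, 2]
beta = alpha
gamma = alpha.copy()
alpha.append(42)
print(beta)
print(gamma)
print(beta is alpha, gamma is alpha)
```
[3, 4, 2, 42]
[3, 4, 2]
True False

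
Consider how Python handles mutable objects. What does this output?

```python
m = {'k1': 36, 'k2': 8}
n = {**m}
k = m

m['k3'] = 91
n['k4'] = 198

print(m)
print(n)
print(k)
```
{'k1': 36, 'k2': 8, 'k3': 91}
{'k1': 36, 'k2': 8, 'k4': 198}
{'k1': 36, 'k2': 8, 'k3': 91}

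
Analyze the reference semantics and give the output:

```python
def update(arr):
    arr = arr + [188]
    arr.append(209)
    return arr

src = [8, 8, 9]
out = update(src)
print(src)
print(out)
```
[8, 8, 9]
[8, 8, 9, 188, 209]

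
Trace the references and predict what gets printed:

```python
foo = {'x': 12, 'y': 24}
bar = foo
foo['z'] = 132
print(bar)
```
{'x': 12, 'y': 24, 'z': 132}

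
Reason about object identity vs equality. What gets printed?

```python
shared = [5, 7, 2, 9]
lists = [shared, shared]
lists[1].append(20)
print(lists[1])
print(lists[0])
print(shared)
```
[5, 7, 2, 9, 20]
[5, 7, 2, 9, 20]
[5, 7, 2, 9, 20]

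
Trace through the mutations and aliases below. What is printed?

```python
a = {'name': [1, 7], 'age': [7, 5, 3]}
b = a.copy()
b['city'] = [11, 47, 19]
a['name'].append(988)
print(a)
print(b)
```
{'name': [1, 7, 988], 'age': [7, 5, 3]}
{'name': [1, 7, 988], 'age': [7, 5, 3], 'city': [11, 47, 19]}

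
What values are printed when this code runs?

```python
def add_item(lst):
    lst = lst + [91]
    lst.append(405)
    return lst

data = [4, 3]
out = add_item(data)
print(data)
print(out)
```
[4, 3]
[4, 3, 91, 405]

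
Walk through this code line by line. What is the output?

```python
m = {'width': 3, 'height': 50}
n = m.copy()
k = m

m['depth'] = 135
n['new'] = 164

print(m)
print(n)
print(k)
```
{'width': 3, 'height': 50, 'depth': 135}
{'width': 3, 'height': 50, 'new': 164}
{'width': 3, 'height': 50, 'depth': 135}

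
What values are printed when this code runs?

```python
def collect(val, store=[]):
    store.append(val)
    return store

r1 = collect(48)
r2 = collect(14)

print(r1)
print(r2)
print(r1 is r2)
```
[48, 14]
[48, 14]
True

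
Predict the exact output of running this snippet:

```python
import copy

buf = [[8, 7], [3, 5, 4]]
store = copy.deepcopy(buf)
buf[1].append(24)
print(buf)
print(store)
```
[[8, 7], [3, 5, 4, 24]]
[[8, 7], [3, 5, 4]]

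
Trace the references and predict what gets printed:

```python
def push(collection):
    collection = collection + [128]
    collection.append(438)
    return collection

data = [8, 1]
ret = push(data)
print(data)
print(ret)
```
[8, 1]
[8, 1, 128, 438]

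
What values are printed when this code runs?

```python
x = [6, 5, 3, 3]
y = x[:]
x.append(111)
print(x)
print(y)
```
[6, 5, 3, 3, 111]
[6, 5, 3, 3]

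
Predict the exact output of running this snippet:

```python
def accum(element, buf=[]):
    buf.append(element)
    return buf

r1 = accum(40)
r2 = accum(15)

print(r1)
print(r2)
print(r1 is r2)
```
[40, 15]
[40, 15]
True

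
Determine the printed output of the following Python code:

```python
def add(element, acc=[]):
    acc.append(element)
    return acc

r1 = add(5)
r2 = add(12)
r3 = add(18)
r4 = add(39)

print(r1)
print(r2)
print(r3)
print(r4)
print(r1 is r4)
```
[5, 12, 18, 39]
[5, 12, 18, 39]
[5, 12, 18, 39]
[5, 12, 18, 39]
True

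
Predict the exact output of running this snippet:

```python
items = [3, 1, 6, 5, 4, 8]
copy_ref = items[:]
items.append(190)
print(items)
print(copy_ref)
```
[3, 1, 6, 5, 4, 8, 190]
[3, 1, 6, 5, 4, 8]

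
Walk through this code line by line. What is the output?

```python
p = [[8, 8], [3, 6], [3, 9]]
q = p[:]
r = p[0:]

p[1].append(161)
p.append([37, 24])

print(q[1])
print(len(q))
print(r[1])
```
[3, 6, 161]
3
[3, 6, 161]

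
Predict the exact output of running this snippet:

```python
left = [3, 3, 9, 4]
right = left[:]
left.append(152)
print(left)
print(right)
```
[3, 3, 9, 4, 152]
[3, 3, 9, 4]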